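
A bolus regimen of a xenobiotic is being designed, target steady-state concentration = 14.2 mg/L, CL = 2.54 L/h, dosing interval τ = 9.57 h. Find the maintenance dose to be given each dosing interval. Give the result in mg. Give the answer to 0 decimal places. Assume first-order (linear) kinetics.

At steady state, Dose/τ = Css × CL.
Dose = Css × CL × τ = 14.2 × 2.540 × 9.57 = 345.2 mg

345 mg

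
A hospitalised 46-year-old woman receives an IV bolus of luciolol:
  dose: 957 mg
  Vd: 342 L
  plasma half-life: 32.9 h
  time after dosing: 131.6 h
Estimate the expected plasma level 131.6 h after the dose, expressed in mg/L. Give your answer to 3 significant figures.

C₀ = Dose / Vd = 957.0 / 342 = 2.798 mg/L
k = ln2 / t½ = 0.693147 / 32.9 = 0.02107 h⁻¹
t / t½ = 131.6 / 32.9 = 4 half-lives
C = C₀ × (1/2)^4 = 2.798 × 0.06250 = 0.1749 mg/L

0.175 mg/L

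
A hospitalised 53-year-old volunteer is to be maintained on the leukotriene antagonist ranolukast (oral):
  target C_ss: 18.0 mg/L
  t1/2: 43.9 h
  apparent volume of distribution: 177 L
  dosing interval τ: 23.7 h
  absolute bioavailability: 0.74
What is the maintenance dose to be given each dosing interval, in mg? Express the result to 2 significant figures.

k = ln2 / t½ = 0.693147 / 43.9 = 0.01579 h⁻¹
CL = k × Vd = 0.01579 × 177 = 2.795 L/h
At steady state, F × (Dose/τ) = Css × CL.
Dose = Css × CL × τ / F = 18.0 × 2.795 × 23.7 / 0.74 = 1611 mg

1600 mg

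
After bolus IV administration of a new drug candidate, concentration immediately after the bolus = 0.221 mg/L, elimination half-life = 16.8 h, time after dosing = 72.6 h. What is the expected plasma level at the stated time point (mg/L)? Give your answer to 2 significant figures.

0.011 mg/L

k = ln2 / t½ = 0.693147 / 16.8 = 0.04126 h⁻¹
C = C₀ · e^(−k·t) = 0.2210 × e^(−0.04126 × 72.6)
  = 0.2210 × 0.05001 = 0.01105 mg/L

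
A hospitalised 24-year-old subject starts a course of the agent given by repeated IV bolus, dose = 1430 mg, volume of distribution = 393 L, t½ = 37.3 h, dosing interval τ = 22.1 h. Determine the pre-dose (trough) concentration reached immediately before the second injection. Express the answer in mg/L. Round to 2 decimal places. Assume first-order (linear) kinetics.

2.41 mg/L

C₀ per dose = Dose / Vd = 1430 / 393 = 3.639 mg/L
k = ln2 / t½ = 0.693147 / 37.3 = 0.01858 h⁻¹
Fraction remaining after one interval: r = e^(−kτ) = e^(−0.01858 × 22.1) = 0.6632
Before dose 2, 1 dose has been given (aged 1τ).
C_trough = C₀ × r = 3.639 × 0.6632 = 2.413 mg/L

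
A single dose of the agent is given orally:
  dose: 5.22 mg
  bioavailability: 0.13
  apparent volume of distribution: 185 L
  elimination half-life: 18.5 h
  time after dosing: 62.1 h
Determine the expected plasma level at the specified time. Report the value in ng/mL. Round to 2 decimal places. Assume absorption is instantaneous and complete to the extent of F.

Amount reaching circulation = F × Dose = 0.13 × 5.220 = 0.6786 mg
C₀ = F·Dose / Vd = 0.6786 / 185 = 0.003668 mg/L
k = ln2 / t½ = 0.693147 / 18.5 = 0.03747 h⁻¹
C = C₀ · e^(−k·t) = 0.003668 × e^(−0.03747 × 62.1)
  = 0.003668 × 0.09760 = 0.0003580 mg/L
Convert: 0.0003580 mg/L × 1000 = 0.3580 ng/mL

0.36 ng/mL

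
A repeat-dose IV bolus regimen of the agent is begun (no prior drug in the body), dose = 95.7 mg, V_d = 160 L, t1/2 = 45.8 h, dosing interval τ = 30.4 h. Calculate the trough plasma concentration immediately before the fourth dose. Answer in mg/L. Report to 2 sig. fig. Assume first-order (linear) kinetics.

C₀ per dose = Dose / Vd = 95.7 / 160 = 0.5981 mg/L
k = ln2 / t½ = 0.693147 / 45.8 = 0.01513 h⁻¹
Fraction remaining after one interval: r = e^(−kτ) = e^(−0.01513 × 30.4) = 0.6313
Before dose 4, 3 doses have been given (aged 1τ, 2τ, 3τ).
C_trough = C₀ × (r + r² + … + r^3) = C₀ × r(1−r^3)/(1−r)
        = 0.5981 × 0.6313 × (1 − 0.2516) / (1 − 0.6313) = 0.7664 mg/L

0.77 mg/L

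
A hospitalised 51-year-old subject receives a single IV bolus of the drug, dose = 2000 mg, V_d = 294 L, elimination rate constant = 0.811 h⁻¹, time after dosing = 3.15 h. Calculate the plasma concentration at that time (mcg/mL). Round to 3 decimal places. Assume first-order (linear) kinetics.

C₀ = Dose / Vd = 2000 / 294 = 6.803 mg/L
C = C₀ · e^(−k·t) = 6.803 × e^(−0.8110 × 3.15)
  = 6.803 × 0.07772 = 0.5287 mg/L
(0.5287 mg/L = 0.5287 mcg/mL)

0.529 mcg/mL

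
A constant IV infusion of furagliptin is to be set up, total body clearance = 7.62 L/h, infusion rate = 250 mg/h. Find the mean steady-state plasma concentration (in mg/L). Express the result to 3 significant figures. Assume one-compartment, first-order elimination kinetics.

32.8 mg/L

At steady state Css = R₀ / CL = 250 / 7.620 = 32.81 mg/L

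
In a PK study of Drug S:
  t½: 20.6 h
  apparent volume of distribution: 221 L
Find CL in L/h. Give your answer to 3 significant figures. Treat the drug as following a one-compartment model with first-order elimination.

k = ln2 / t½ = 0.693147 / 20.6 = 0.03365 h⁻¹
CL = k × Vd = 0.03365 × 221 = 7.437 L/h

7.44 L/h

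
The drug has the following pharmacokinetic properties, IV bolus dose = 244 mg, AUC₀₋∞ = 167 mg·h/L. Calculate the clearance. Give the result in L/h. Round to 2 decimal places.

1.46 L/h

CL = Dose / AUC = 244 / 167 = 1.461 L/h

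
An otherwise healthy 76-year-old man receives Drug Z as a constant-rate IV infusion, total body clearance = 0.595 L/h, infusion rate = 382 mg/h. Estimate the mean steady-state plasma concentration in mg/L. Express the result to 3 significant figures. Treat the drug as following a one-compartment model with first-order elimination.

At steady state Css = R₀ / CL = 382 / 0.5950 = 642.0 mg/L

642 mg/L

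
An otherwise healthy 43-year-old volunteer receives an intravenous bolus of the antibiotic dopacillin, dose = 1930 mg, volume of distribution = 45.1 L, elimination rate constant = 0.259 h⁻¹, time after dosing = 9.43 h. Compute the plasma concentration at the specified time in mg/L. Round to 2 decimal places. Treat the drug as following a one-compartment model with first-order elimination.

3.72 mg/L

C₀ = Dose / Vd = 1930 / 45.1 = 42.79 mg/L
C = C₀ · e^(−k·t) = 42.79 × e^(−0.2590 × 9.43)
  = 42.79 × 0.08695 = 3.721 mg/L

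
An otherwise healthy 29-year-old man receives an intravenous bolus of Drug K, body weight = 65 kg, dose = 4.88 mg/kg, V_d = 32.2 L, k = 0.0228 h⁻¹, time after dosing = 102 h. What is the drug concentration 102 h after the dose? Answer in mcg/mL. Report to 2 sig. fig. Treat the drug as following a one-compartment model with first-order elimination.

Total dose = 4.88 × 65 = 317.2 mg
C₀ = Dose / Vd = 317.2 / 32.2 = 9.851 mg/L
C = C₀ · e^(−k·t) = 9.851 × e^(−0.02280 × 102)
  = 9.851 × 0.09772 = 0.9626 mg/L
(0.9626 mg/L = 0.9626 mcg/mL)

0.96 mcg/mL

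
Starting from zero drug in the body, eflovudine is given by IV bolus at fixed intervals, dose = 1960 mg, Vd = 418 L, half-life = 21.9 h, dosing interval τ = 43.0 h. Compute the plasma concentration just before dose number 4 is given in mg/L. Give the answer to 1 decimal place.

1.6 mg/L

C₀ per dose = Dose / Vd = 1960 / 418 = 4.689 mg/L
k = ln2 / t½ = 0.693147 / 21.9 = 0.03165 h⁻¹
Fraction remaining after one interval: r = e^(−kτ) = e^(−0.03165 × 43.0) = 0.2564
Before dose 4, 3 doses have been given (aged 1τ, 2τ, 3τ).
C_trough = C₀ × (r + r² + … + r^3) = C₀ × r(1−r^3)/(1−r)
        = 4.689 × 0.2564 × (1 − 0.01686) / (1 − 0.2564) = 1.590 mg/L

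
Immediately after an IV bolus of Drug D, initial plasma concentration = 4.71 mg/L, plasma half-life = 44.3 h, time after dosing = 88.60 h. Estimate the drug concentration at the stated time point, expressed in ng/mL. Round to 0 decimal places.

1178 ng/mL

k = ln2 / t½ = 0.693147 / 44.3 = 0.01565 h⁻¹
t / t½ = 88.60 / 44.3 = 2 half-lives
C = C₀ × (1/2)^2 = 4.710 × 0.2500 = 1.178 mg/L
Convert: 1.178 mg/L × 1000 = 1178 ng/mL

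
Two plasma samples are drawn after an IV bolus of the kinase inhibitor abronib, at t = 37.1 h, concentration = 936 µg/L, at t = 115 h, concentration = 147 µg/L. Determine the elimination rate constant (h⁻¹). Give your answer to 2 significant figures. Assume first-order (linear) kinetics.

0.024 h⁻¹

k = ln(C₁/C₂) / (t₂ − t₁) = ln(936/147) / (115 − 37.1)
  = 1.851 / 77.90 = 0.02376 h⁻¹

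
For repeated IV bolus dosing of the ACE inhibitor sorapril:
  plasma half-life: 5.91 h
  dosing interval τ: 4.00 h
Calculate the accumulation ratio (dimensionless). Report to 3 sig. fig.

k = ln2 / t½ = 0.693147 / 5.91 = 0.1173 h⁻¹
e^(−kτ) = e^(−0.1173 × 4.00) = 0.6255
Accumulation ratio R = 1 / (1 − e^(−kτ)) = 1 / (1 − 0.6255) = 2.670

2.67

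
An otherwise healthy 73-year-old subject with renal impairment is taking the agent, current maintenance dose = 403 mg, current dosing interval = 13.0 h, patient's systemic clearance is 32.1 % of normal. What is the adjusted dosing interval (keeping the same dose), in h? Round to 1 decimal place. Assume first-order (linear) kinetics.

To keep the same average steady-state level, dosing rate must scale with clearance.
CL ratio = 32.1 / 100 = 0.3210
New interval (same dose) = 13.0 / 0.3210 = 40.50 h

40.5 h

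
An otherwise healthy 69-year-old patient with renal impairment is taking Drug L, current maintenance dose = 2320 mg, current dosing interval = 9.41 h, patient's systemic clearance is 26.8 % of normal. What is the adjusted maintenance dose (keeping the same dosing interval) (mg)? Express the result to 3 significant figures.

622 mg

To keep the same average steady-state level, dosing rate must scale with clearance.
CL ratio = 26.8 / 100 = 0.2680
New dose (same interval) = 2320 × 0.2680 = 621.8 mg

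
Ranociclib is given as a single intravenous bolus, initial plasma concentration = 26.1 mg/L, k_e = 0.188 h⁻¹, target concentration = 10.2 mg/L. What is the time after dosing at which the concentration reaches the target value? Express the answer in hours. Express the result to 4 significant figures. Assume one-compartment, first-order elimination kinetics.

4.998 h

t = ln(C₀ / C) / k = ln(26.10 / 10.2) / 0.1880
  = ln(2.559) / 0.1880 = 0.9396 / 0.1880 = 4.998 h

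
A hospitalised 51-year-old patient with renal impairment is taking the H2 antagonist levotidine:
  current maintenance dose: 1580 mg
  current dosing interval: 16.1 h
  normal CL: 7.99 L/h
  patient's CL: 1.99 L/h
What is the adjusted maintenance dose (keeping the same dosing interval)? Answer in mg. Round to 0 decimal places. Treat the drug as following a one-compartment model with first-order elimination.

394 mg

To keep the same average steady-state level, dosing rate must scale with clearance.
CL ratio = 1.99 / 7.99 = 0.2491
New dose (same interval) = 1580 × 0.2491 = 393.6 mg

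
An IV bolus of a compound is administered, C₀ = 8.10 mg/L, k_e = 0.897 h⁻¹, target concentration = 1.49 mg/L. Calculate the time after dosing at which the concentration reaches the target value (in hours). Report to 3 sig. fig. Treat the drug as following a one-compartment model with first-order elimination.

t = ln(C₀ / C) / k = ln(8.100 / 1.49) / 0.8970
  = ln(5.436) / 0.8970 = 1.693 / 0.8970 = 1.887 h

1.89 h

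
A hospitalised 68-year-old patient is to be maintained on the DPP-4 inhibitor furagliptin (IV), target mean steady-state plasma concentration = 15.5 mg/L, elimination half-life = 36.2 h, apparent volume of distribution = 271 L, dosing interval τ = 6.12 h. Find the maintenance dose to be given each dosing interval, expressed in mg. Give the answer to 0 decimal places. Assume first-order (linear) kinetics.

k = ln2 / t½ = 0.693147 / 36.2 = 0.01915 h⁻¹
CL = k × Vd = 0.01915 × 271 = 5.190 L/h
At steady state, Dose/τ = Css × CL.
Dose = Css × CL × τ = 15.5 × 5.190 × 6.12 = 492.3 mg

492 mg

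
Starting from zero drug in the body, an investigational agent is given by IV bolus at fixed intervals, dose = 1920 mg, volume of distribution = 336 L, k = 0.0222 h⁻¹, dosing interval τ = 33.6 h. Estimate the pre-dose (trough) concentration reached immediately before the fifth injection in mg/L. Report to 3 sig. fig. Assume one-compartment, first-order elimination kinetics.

4.89 mg/L

C₀ per dose = Dose / Vd = 1920 / 336 = 5.714 mg/L
Fraction remaining after one interval: r = e^(−kτ) = e^(−0.02220 × 33.6) = 0.4743
Before dose 5, 4 doses have been given (aged 1τ, 2τ, 3τ, 4τ).
C_trough = C₀ × (r + r² + … + r^4) = C₀ × r(1−r^4)/(1−r)
        = 5.714 × 0.4743 × (1 − 0.05061) / (1 − 0.4743) = 4.894 mg/L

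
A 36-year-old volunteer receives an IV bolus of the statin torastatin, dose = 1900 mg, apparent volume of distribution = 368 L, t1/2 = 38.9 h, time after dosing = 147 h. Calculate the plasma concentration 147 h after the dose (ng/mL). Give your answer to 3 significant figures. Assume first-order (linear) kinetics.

376 ng/mL

C₀ = Dose / Vd = 1900 / 368 = 5.163 mg/L
k = ln2 / t½ = 0.693147 / 38.9 = 0.01782 h⁻¹
C = C₀ · e^(−k·t) = 5.163 × e^(−0.01782 × 147)
  = 5.163 × 0.07284 = 0.3761 mg/L
Convert: 0.3761 mg/L × 1000 = 376.1 ng/mL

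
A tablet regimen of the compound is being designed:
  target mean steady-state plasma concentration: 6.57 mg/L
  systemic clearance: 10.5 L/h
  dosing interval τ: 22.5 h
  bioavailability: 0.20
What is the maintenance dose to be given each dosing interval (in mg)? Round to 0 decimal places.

7761 mg

At steady state, F × (Dose/τ) = Css × CL.
Dose = Css × CL × τ / F = 6.57 × 10.50 × 22.5 / 0.20 = 7761 mg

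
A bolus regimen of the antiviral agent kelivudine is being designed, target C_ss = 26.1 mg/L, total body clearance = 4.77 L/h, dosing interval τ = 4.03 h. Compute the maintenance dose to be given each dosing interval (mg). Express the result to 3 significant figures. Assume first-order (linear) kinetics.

At steady state, Dose/τ = Css × CL.
Dose = Css × CL × τ = 26.1 × 4.770 × 4.03 = 501.7 mg

502 mg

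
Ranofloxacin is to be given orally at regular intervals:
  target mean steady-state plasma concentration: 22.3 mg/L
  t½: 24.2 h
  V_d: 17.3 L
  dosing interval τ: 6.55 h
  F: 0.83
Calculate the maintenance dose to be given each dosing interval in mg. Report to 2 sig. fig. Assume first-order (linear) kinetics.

k = ln2 / t½ = 0.693147 / 24.2 = 0.02864 h⁻¹
CL = k × Vd = 0.02864 × 17.3 = 0.4955 L/h
At steady state, F × (Dose/τ) = Css × CL.
Dose = Css × CL × τ / F = 22.3 × 0.4955 × 6.55 / 0.83 = 87.20 mg

87 mg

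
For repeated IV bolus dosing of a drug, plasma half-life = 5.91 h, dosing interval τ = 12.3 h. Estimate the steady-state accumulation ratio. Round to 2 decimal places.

k = ln2 / t½ = 0.693147 / 5.91 = 0.1173 h⁻¹
e^(−kτ) = e^(−0.1173 × 12.3) = 0.2363
Accumulation ratio R = 1 / (1 − e^(−kτ)) = 1 / (1 − 0.2363) = 1.309

1.31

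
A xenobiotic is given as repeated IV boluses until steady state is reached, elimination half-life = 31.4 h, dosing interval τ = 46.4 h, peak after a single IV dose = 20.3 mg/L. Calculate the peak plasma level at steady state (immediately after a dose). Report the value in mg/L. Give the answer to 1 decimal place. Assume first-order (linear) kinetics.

31.7 mg/L

k = ln2 / t½ = 0.693147 / 31.4 = 0.02207 h⁻¹
e^(−kτ) = e^(−0.02207 × 46.4) = 0.3591
Accumulation ratio R = 1 / (1 − e^(−kτ)) = 1 / (1 − 0.3591) = 1.560
Steady-state peak = C₀ × R = 20.3 × 1.560 = 31.67 mg/L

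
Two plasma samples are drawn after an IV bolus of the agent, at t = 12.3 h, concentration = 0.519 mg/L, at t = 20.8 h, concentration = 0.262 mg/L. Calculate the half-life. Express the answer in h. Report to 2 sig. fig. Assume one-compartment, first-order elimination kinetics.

k = ln(C₁/C₂) / (t₂ − t₁) = ln(0.519/0.262) / (20.8 − 12.3)
  = 0.6836 / 8.500 = 0.08042 h⁻¹
t½ = ln2 / k = 0.693147 / 0.08042 = 8.619 h

8.6 h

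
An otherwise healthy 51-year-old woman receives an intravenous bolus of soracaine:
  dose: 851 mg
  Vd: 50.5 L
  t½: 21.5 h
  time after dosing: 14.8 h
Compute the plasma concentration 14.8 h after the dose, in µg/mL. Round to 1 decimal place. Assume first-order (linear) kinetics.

C₀ = Dose / Vd = 851.0 / 50.5 = 16.85 mg/L
k = ln2 / t½ = 0.693147 / 21.5 = 0.03224 h⁻¹
C = C₀ · e^(−k·t) = 16.85 × e^(−0.03224 × 14.8)
  = 16.85 × 0.6205 = 10.46 mg/L
(10.46 mg/L = 10.46 µg/mL)

10.5 µg/mL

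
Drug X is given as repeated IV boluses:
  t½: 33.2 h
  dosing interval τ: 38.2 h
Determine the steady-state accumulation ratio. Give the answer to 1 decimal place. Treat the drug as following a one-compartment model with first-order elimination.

1.8

k = ln2 / t½ = 0.693147 / 33.2 = 0.02088 h⁻¹
e^(−kτ) = e^(−0.02088 × 38.2) = 0.4504
Accumulation ratio R = 1 / (1 − e^(−kτ)) = 1 / (1 − 0.4504) = 1.820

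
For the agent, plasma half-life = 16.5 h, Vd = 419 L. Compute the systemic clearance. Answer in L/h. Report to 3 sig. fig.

17.6 L/h

k = ln2 / t½ = 0.693147 / 16.5 = 0.04201 h⁻¹
CL = k × Vd = 0.04201 × 419 = 17.60 L/h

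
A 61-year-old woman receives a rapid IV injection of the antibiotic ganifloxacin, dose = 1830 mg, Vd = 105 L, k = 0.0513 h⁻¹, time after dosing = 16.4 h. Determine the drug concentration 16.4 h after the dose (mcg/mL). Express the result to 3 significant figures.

7.51 mcg/mL

C₀ = Dose / Vd = 1830 / 105 = 17.43 mg/L
C = C₀ · e^(−k·t) = 17.43 × e^(−0.05130 × 16.4)
  = 17.43 × 0.4311 = 7.514 mg/L
(7.514 mg/L = 7.514 mcg/mL)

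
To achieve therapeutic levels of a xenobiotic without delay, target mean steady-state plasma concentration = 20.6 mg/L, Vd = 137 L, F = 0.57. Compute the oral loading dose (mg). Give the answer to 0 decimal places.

4951 mg

LD = Css × Vd / F = 20.6 × 137 / 0.57 = 4951 mg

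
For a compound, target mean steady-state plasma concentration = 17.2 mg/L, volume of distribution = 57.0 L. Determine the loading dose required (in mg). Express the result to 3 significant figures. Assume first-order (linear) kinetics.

980 mg

LD = Css × Vd = 17.2 × 57.0 = 980.4 mg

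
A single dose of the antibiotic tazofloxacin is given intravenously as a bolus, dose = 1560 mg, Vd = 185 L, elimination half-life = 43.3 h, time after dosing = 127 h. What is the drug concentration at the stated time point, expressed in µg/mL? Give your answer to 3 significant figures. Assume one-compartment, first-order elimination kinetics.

1.10 µg/mL

C₀ = Dose / Vd = 1560 / 185 = 8.432 mg/L
k = ln2 / t½ = 0.693147 / 43.3 = 0.01601 h⁻¹
C = C₀ · e^(−k·t) = 8.432 × e^(−0.01601 × 127)
  = 8.432 × 0.1309 = 1.104 mg/L
(1.104 mg/L = 1.104 µg/mL)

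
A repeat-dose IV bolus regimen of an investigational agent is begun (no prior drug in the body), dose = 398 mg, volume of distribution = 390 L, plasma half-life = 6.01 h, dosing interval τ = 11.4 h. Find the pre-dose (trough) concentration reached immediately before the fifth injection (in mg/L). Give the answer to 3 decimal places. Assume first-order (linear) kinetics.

0.373 mg/L

C₀ per dose = Dose / Vd = 398 / 390 = 1.021 mg/L
k = ln2 / t½ = 0.693147 / 6.01 = 0.1153 h⁻¹
Fraction remaining after one interval: r = e^(−kτ) = e^(−0.1153 × 11.4) = 0.2686
Before dose 5, 4 doses have been given (aged 1τ, 2τ, 3τ, 4τ).
C_trough = C₀ × (r + r² + … + r^4) = C₀ × r(1−r^4)/(1−r)
        = 1.021 × 0.2686 × (1 − 0.005205) / (1 − 0.2686) = 0.3730 mg/L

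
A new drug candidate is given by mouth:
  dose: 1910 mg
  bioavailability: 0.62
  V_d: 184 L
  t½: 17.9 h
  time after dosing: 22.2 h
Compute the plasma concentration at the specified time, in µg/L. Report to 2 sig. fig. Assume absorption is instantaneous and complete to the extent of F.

Amount reaching circulation = F × Dose = 0.62 × 1910 = 1184 mg
C₀ = F·Dose / Vd = 1184 / 184 = 6.435 mg/L
k = ln2 / t½ = 0.693147 / 17.9 = 0.03872 h⁻¹
C = C₀ · e^(−k·t) = 6.435 × e^(−0.03872 × 22.2)
  = 6.435 × 0.4233 = 2.724 mg/L
Convert: 2.724 mg/L × 1000 = 2724 µg/L

2700 µg/L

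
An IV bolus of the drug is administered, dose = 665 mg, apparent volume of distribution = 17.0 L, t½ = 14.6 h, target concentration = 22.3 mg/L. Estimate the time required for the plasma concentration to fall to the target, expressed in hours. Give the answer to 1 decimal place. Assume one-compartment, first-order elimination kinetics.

C₀ = Dose / Vd = 665.0 / 17.0 = 39.12 mg/L
k = ln2 / t½ = 0.693147 / 14.6 = 0.04748 h⁻¹
t = ln(C₀ / C) / k = ln(39.12 / 22.3) / 0.04748
  = ln(1.754) / 0.04748 = 0.5619 / 0.04748 = 11.83 h

11.8 h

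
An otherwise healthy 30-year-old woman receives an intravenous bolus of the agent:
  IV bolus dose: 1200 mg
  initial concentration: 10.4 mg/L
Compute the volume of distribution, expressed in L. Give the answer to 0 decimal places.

115 L

Vd = Dose / C₀ = 1200 / 10.4 = 115.4 L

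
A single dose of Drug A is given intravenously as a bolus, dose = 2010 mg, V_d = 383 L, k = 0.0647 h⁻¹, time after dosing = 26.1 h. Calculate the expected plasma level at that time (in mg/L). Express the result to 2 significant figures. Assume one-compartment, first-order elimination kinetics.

0.97 mg/L

C₀ = Dose / Vd = 2010 / 383 = 5.248 mg/L
C = C₀ · e^(−k·t) = 5.248 × e^(−0.06470 × 26.1)
  = 5.248 × 0.1848 = 0.9698 mg/L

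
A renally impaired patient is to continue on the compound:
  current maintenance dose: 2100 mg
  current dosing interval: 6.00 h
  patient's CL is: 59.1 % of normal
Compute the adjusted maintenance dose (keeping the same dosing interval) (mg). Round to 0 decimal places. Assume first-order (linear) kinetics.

1241 mg

To keep the same average steady-state level, dosing rate must scale with clearance.
CL ratio = 59.1 / 100 = 0.5910
New dose (same interval) = 2100 × 0.5910 = 1241 mg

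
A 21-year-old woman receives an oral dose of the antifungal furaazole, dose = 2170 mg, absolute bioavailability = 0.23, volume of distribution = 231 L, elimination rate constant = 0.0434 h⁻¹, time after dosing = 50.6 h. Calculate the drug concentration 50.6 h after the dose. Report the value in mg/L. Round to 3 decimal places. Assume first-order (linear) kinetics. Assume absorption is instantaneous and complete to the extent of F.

Amount reaching circulation = F × Dose = 0.23 × 2170 = 499.1 mg
C₀ = F·Dose / Vd = 499.1 / 231 = 2.161 mg/L
C = C₀ · e^(−k·t) = 2.161 × e^(−0.04340 × 50.6)
  = 2.161 × 0.1112 = 0.2403 mg/L

0.240 mg/L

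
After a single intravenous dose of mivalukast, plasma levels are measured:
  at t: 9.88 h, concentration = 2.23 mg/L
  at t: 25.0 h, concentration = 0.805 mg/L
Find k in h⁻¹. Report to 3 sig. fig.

0.0674 h⁻¹

k = ln(C₁/C₂) / (t₂ − t₁) = ln(2.23/0.805) / (25.0 − 9.88)
  = 1.019 / 15.12 = 0.06739 h⁻¹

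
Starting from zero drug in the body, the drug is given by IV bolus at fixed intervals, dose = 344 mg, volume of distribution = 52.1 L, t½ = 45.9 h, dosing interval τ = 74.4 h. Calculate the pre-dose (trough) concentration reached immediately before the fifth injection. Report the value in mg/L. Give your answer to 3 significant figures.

C₀ per dose = Dose / Vd = 344 / 52.1 = 6.603 mg/L
k = ln2 / t½ = 0.693147 / 45.9 = 0.01510 h⁻¹
Fraction remaining after one interval: r = e^(−kτ) = e^(−0.01510 × 74.4) = 0.3252
Before dose 5, 4 doses have been given (aged 1τ, 2τ, 3τ, 4τ).
C_trough = C₀ × (r + r² + … + r^4) = C₀ × r(1−r^4)/(1−r)
        = 6.603 × 0.3252 × (1 − 0.01118) / (1 − 0.3252) = 3.147 mg/L

3.15 mg/L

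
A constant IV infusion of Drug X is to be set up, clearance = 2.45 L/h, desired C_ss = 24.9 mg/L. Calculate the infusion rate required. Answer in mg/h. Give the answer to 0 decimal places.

61 mg/h

At steady state, infusion rate R₀ = Css × CL = 24.9 × 2.450 = 61.01 mg/h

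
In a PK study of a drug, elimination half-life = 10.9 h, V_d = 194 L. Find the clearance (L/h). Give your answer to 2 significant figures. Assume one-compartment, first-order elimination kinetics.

12 L/h

k = ln2 / t½ = 0.693147 / 10.9 = 0.06359 h⁻¹
CL = k × Vd = 0.06359 × 194 = 12.34 L/h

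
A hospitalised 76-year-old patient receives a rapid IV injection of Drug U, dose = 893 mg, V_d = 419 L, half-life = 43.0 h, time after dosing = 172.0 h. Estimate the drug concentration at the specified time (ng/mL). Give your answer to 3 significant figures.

C₀ = Dose / Vd = 893.0 / 419 = 2.131 mg/L
k = ln2 / t½ = 0.693147 / 43.0 = 0.01612 h⁻¹
t / t½ = 172.0 / 43.0 = 4 half-lives
C = C₀ × (1/2)^4 = 2.131 × 0.06250 = 0.1332 mg/L
Convert: 0.1332 mg/L × 1000 = 133.2 ng/mL

133 ng/mL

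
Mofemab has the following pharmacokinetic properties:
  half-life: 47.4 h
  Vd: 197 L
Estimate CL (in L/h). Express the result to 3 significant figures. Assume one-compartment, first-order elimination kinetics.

k = ln2 / t½ = 0.693147 / 47.4 = 0.01462 h⁻¹
CL = k × Vd = 0.01462 × 197 = 2.880 L/h

2.88 L/h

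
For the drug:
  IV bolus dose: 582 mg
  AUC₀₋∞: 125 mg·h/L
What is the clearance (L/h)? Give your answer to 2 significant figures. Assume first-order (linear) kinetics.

4.7 L/h

CL = Dose / AUC = 582 / 125 = 4.656 L/h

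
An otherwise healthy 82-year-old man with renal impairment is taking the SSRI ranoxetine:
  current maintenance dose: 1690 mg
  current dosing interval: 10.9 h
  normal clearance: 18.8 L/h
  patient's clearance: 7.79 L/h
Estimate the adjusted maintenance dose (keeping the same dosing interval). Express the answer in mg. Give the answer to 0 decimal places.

To keep the same average steady-state level, dosing rate must scale with clearance.
CL ratio = 7.79 / 18.8 = 0.4144
New dose (same interval) = 1690 × 0.4144 = 700.3 mg

700 mg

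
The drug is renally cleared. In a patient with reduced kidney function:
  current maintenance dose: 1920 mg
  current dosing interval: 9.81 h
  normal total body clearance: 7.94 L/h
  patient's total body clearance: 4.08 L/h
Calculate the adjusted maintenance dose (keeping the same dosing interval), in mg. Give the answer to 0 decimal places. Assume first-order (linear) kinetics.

987 mg

To keep the same average steady-state level, dosing rate must scale with clearance.
CL ratio = 4.08 / 7.94 = 0.5139
New dose (same interval) = 1920 × 0.5139 = 986.7 mg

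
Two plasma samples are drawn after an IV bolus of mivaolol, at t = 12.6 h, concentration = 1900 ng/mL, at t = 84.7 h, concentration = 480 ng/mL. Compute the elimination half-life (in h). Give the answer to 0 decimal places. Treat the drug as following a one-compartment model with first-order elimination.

36 h

k = ln(C₁/C₂) / (t₂ − t₁) = ln(1900/480) / (84.7 − 12.6)
  = 1.376 / 72.10 = 0.01908 h⁻¹
t½ = ln2 / k = 0.693147 / 0.01908 = 36.33 h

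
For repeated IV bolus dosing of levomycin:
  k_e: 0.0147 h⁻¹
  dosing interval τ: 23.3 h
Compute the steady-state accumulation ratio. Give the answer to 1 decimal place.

e^(−kτ) = e^(−0.01470 × 23.3) = 0.7100
Accumulation ratio R = 1 / (1 − e^(−kτ)) = 1 / (1 − 0.7100) = 3.448

3.4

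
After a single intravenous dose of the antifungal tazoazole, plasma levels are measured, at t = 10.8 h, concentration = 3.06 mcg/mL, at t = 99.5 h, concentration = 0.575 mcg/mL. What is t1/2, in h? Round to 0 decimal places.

37 h

k = ln(C₁/C₂) / (t₂ − t₁) = ln(3.06/0.575) / (99.5 − 10.8)
  = 1.672 / 88.70 = 0.01885 h⁻¹
t½ = ln2 / k = 0.693147 / 0.01885 = 36.77 h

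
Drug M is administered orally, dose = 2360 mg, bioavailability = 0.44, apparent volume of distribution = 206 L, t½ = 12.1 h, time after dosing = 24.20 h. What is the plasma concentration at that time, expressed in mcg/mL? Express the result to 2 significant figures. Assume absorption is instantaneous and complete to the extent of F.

1.3 mcg/mL

Amount reaching circulation = F × Dose = 0.44 × 2360 = 1038 mg
C₀ = F·Dose / Vd = 1038 / 206 = 5.039 mg/L
k = ln2 / t½ = 0.693147 / 12.1 = 0.05728 h⁻¹
t / t½ = 24.20 / 12.1 = 2 half-lives
C = C₀ × (1/2)^2 = 5.039 × 0.2500 = 1.260 mg/L
(1.260 mg/L = 1.260 mcg/mL)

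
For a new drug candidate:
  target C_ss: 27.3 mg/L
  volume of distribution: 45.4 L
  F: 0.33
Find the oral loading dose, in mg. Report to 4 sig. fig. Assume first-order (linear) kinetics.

LD = Css × Vd / F = 27.3 × 45.4 / 0.33 = 3756 mg

3756 mg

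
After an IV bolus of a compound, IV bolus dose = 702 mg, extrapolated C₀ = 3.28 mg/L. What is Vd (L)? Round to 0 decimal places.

Vd = Dose / C₀ = 702.0 / 3.28 = 214.0 L

214 L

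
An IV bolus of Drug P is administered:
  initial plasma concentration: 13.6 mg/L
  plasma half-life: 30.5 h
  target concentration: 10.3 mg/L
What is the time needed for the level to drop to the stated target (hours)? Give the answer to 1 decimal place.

12.2 h

k = ln2 / t½ = 0.693147 / 30.5 = 0.02273 h⁻¹
t = ln(C₀ / C) / k = ln(13.60 / 10.3) / 0.02273
  = ln(1.320) / 0.02273 = 0.2776 / 0.02273 = 12.21 h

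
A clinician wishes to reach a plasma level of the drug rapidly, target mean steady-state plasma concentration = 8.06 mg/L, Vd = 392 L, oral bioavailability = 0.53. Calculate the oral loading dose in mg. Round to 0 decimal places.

5961 mg

LD = Css × Vd / F = 8.06 × 392 / 0.53 = 5961 mg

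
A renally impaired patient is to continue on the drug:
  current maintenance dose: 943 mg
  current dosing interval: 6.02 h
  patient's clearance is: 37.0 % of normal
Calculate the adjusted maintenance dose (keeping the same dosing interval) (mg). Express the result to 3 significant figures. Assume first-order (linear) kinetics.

To keep the same average steady-state level, dosing rate must scale with clearance.
CL ratio = 37.0 / 100 = 0.3700
New dose (same interval) = 943 × 0.3700 = 348.9 mg

349 mg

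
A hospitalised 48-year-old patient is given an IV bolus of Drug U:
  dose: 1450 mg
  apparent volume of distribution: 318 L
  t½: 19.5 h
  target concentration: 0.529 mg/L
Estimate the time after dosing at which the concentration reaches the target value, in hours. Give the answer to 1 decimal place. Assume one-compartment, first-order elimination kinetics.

60.6 h

C₀ = Dose / Vd = 1450 / 318 = 4.560 mg/L
k = ln2 / t½ = 0.693147 / 19.5 = 0.03555 h⁻¹
t = ln(C₀ / C) / k = ln(4.560 / 0.529) / 0.03555
  = ln(8.620) / 0.03555 = 2.154 / 0.03555 = 60.59 h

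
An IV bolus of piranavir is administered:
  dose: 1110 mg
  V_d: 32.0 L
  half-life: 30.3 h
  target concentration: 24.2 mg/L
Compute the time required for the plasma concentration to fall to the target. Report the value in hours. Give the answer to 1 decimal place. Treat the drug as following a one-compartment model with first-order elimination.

C₀ = Dose / Vd = 1110 / 32.0 = 34.69 mg/L
k = ln2 / t½ = 0.693147 / 30.3 = 0.02288 h⁻¹
t = ln(C₀ / C) / k = ln(34.69 / 24.2) / 0.02288
  = ln(1.433) / 0.02288 = 0.3598 / 0.02288 = 15.73 h

15.7 h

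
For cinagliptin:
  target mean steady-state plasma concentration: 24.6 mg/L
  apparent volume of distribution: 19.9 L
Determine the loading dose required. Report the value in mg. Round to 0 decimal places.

490 mg

LD = Css × Vd = 24.6 × 19.9 = 489.5 mg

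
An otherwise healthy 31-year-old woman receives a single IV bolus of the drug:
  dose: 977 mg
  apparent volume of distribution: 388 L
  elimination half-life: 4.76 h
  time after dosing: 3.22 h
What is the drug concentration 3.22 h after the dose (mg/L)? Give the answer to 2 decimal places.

C₀ = Dose / Vd = 977.0 / 388 = 2.518 mg/L
k = ln2 / t½ = 0.693147 / 4.76 = 0.1456 h⁻¹
C = C₀ · e^(−k·t) = 2.518 × e^(−0.1456 × 3.22)
  = 2.518 × 0.6257 = 1.576 mg/L

1.58 mg/L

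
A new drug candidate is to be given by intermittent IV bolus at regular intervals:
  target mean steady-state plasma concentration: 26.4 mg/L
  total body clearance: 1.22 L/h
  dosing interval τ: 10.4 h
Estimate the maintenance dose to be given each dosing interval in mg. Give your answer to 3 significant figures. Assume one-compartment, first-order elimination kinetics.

At steady state, Dose/τ = Css × CL.
Dose = Css × CL × τ = 26.4 × 1.220 × 10.4 = 335.0 mg

335 mg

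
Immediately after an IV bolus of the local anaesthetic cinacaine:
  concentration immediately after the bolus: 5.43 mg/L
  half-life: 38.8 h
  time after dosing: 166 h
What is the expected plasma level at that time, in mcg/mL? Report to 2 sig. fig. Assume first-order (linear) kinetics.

k = ln2 / t½ = 0.693147 / 38.8 = 0.01786 h⁻¹
C = C₀ · e^(−k·t) = 5.430 × e^(−0.01786 × 166)
  = 5.430 × 0.05157 = 0.2800 mg/L
(0.2800 mg/L = 0.2800 mcg/mL)

0.28 mcg/mL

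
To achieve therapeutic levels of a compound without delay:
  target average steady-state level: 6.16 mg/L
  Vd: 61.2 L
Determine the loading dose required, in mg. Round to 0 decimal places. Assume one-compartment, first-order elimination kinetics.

LD = Css × Vd = 6.16 × 61.2 = 377.0 mg

377 mg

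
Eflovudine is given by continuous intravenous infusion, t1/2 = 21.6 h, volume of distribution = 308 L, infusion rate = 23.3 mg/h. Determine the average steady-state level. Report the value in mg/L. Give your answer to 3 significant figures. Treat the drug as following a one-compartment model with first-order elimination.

k = ln2 / t½ = 0.693147 / 21.6 = 0.03209 h⁻¹
CL = k × Vd = 0.03209 × 308 = 9.884 L/h
At steady state Css = R₀ / CL = 23.3 / 9.884 = 2.357 mg/L

2.36 mg/L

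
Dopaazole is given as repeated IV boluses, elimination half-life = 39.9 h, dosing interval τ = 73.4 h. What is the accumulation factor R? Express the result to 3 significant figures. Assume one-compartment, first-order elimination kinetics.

1.39

k = ln2 / t½ = 0.693147 / 39.9 = 0.01737 h⁻¹
e^(−kτ) = e^(−0.01737 × 73.4) = 0.2794
Accumulation ratio R = 1 / (1 − e^(−kτ)) = 1 / (1 − 0.2794) = 1.388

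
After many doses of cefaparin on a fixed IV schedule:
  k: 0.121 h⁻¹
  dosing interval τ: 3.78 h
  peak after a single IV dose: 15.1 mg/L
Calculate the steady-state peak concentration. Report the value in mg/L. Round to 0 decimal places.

41 mg/L

e^(−kτ) = e^(−0.1210 × 3.78) = 0.6329
Accumulation ratio R = 1 / (1 − e^(−kτ)) = 1 / (1 − 0.6329) = 2.724
Steady-state peak = C₀ × R = 15.1 × 2.724 = 41.13 mg/L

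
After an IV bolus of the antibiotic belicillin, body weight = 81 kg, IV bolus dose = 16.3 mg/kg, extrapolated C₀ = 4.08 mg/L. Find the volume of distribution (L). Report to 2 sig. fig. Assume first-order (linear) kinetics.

Dose = 16.3 × 81 = 1320 mg
Vd = Dose / C₀ = 1320 / 4.08 = 323.5 L

320 L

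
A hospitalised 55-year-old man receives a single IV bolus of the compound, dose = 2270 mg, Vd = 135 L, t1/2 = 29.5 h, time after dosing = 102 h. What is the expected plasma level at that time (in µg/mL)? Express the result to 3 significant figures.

1.53 µg/mL

C₀ = Dose / Vd = 2270 / 135 = 16.81 mg/L
k = ln2 / t½ = 0.693147 / 29.5 = 0.02350 h⁻¹
C = C₀ · e^(−k·t) = 16.81 × e^(−0.02350 × 102)
  = 16.81 × 0.09099 = 1.530 mg/L
(1.530 mg/L = 1.530 µg/mL)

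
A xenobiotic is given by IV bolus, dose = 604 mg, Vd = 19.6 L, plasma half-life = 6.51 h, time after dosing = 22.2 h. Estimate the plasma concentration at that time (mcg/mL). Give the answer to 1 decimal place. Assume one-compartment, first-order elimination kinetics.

2.9 mcg/mL

C₀ = Dose / Vd = 604.0 / 19.6 = 30.82 mg/L
k = ln2 / t½ = 0.693147 / 6.51 = 0.1065 h⁻¹
C = C₀ · e^(−k·t) = 30.82 × e^(−0.1065 × 22.2)
  = 30.82 × 0.09402 = 2.898 mg/L
(2.898 mg/L = 2.898 mcg/mL)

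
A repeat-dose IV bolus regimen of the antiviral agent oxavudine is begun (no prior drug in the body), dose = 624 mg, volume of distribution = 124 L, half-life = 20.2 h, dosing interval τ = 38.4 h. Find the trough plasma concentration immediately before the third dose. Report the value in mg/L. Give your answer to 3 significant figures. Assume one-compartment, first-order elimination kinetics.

1.71 mg/L

C₀ per dose = Dose / Vd = 624 / 124 = 5.032 mg/L
k = ln2 / t½ = 0.693147 / 20.2 = 0.03431 h⁻¹
Fraction remaining after one interval: r = e^(−kτ) = e^(−0.03431 × 38.4) = 0.2678
Before dose 3, 2 doses have been given (aged 1τ, 2τ).
C_trough = C₀ × (r + r²) = 5.032 × (0.2678 + 0.07172) = 1.708 mg/L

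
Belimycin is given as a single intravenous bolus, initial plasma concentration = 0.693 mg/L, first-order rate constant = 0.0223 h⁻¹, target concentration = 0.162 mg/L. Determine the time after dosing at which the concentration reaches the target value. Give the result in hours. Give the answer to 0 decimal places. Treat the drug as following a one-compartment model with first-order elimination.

65 h

t = ln(C₀ / C) / k = ln(0.6930 / 0.162) / 0.02230
  = ln(4.278) / 0.02230 = 1.453 / 0.02230 = 65.16 h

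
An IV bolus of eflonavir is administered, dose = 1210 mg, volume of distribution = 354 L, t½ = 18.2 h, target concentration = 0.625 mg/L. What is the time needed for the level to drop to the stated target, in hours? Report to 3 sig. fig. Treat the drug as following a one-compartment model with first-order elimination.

C₀ = Dose / Vd = 1210 / 354 = 3.418 mg/L
k = ln2 / t½ = 0.693147 / 18.2 = 0.03809 h⁻¹
t = ln(C₀ / C) / k = ln(3.418 / 0.625) / 0.03809
  = ln(5.469) / 0.03809 = 1.699 / 0.03809 = 44.60 h

44.6 h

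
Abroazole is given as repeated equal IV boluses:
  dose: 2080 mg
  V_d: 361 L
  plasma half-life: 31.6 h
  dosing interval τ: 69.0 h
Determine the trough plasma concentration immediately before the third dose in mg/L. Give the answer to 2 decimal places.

1.55 mg/L

C₀ per dose = Dose / Vd = 2080 / 361 = 5.762 mg/L
k = ln2 / t½ = 0.693147 / 31.6 = 0.02194 h⁻¹
Fraction remaining after one interval: r = e^(−kτ) = e^(−0.02194 × 69.0) = 0.2201
Before dose 3, 2 doses have been given (aged 1τ, 2τ).
C_trough = C₀ × (r + r²) = 5.762 × (0.2201 + 0.04844) = 1.547 mg/L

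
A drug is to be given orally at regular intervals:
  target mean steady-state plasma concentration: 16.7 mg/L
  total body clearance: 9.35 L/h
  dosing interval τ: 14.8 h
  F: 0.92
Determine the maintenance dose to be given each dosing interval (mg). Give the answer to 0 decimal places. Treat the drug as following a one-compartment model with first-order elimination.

At steady state, F × (Dose/τ) = Css × CL.
Dose = Css × CL × τ / F = 16.7 × 9.350 × 14.8 / 0.92 = 2512 mg

2512 mg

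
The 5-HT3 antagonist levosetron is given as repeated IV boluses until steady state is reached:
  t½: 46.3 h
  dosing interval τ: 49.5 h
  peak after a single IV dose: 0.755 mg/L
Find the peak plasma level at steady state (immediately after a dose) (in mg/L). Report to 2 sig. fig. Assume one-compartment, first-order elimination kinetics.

k = ln2 / t½ = 0.693147 / 46.3 = 0.01497 h⁻¹
e^(−kτ) = e^(−0.01497 × 49.5) = 0.4766
Accumulation ratio R = 1 / (1 − e^(−kτ)) = 1 / (1 − 0.4766) = 1.911
Steady-state peak = C₀ × R = 0.755 × 1.911 = 1.443 mg/L

1.4 mg/L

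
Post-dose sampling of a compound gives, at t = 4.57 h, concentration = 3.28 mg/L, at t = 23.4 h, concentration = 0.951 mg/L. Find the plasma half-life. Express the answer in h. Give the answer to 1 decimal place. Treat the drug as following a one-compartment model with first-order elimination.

k = ln(C₁/C₂) / (t₂ − t₁) = ln(3.28/0.951) / (23.4 − 4.57)
  = 1.238 / 18.83 = 0.06575 h⁻¹
t½ = ln2 / k = 0.693147 / 0.06575 = 10.54 h

10.5 h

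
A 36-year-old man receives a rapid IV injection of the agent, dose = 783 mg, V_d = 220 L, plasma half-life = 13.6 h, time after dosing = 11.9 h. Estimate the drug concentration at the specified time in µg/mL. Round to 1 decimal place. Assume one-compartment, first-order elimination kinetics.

1.9 µg/mL

C₀ = Dose / Vd = 783.0 / 220 = 3.559 mg/L
k = ln2 / t½ = 0.693147 / 13.6 = 0.05097 h⁻¹
C = C₀ · e^(−k·t) = 3.559 × e^(−0.05097 × 11.9)
  = 3.559 × 0.5452 = 1.940 mg/L
(1.940 mg/L = 1.940 µg/mL)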